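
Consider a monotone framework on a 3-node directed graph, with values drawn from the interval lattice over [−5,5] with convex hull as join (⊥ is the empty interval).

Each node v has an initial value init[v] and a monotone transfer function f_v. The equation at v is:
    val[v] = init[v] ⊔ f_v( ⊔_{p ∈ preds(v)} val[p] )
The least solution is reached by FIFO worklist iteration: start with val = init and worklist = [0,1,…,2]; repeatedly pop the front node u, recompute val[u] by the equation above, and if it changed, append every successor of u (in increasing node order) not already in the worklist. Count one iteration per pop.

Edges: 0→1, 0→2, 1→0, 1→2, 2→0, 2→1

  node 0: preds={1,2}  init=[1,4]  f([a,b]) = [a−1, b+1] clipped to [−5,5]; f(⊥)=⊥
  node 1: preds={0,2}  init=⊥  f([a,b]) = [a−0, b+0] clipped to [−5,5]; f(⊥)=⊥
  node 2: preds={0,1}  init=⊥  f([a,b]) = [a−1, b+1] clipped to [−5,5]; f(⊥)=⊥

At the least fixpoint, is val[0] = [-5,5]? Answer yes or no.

yes

Iteration log — 14 steps:
  step 1. node 0  ⊔preds=⊥  new=[1,4]  stable
  step 2. node 1  ⊔preds=[1,4]  new=[1,4]  old=⊥  +wl: 0
  step 3. node 2  ⊔preds=[1,4]  new=[0,5]  old=⊥  +wl: 1
  step 4. node 0  ⊔preds=[0,5]  new=[-1,5]  old=[1,4]  +wl: 2
  step 5. node 1  ⊔preds=[-1,5]  new=[-1,5]  old=[1,4]  +wl: 0
  step 6. node 2  ⊔preds=[-1,5]  new=[-2,5]  old=[0,5]  +wl: 1
  step 7. node 0  ⊔preds=[-2,5]  new=[-3,5]  old=[-1,5]  +wl: 2
  step 8. node 1  ⊔preds=[-3,5]  new=[-3,5]  old=[-1,5]  +wl: 0
  step 9. node 2  ⊔preds=[-3,5]  new=[-4,5]  old=[-2,5]  +wl: 1
  step 10. node 0  ⊔preds=[-4,5]  new=[-5,5]  old=[-3,5]  +wl: 2
  step 11. node 1  ⊔preds=[-5,5]  new=[-5,5]  old=[-3,5]  +wl: 0
  step 12. node 2  ⊔preds=[-5,5]  new=[-5,5]  old=[-4,5]  +wl: 1
  step 13. node 0  ⊔preds=[-5,5]  new=[-5,5]  stable
  step 14. node 1  ⊔preds=[-5,5]  new=[-5,5]  stable

Least fixpoint reached:
  node 0: [-5,5]
  node 1: [-5,5]
  node 2: [-5,5]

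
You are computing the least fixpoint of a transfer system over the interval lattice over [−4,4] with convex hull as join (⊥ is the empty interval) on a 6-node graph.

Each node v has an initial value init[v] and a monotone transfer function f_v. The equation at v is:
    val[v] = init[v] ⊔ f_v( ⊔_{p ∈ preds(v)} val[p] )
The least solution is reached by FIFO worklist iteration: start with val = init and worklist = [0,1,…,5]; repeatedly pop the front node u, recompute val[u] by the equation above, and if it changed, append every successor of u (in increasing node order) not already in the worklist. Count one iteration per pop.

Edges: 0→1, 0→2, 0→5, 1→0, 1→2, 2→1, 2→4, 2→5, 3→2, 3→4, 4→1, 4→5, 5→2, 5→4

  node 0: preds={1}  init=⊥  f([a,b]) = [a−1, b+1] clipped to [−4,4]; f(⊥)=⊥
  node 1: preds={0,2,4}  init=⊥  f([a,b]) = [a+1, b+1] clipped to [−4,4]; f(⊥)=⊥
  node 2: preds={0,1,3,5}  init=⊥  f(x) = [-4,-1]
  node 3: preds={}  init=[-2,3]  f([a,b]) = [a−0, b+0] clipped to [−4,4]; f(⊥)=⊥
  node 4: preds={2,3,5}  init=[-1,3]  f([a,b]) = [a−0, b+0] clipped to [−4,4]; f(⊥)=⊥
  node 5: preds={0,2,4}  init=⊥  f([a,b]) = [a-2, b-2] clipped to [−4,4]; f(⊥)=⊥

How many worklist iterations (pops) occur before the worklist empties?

Trace (16 dequeues):
  [1] u=0 | in ⊥ | out ⊥ | ==
  [2] u=1 | in [-1,3] | out [0,4] | prev ⊥ | push {0}
  [3] u=2 | in [-2,4] | out [-4,-1] | prev ⊥ | push {1}
  [4] u=3 | in ⊥ | out [-2,3] | ==
  [5] u=4 | in [-4,3] | out [-4,3] | prev [-1,3] | push {}
  [6] u=5 | in [-4,3] | out [-4,1] | prev ⊥ | push {2,4}
  [7] u=0 | in [0,4] | out [-1,4] | prev ⊥ | push {5}
  [8] u=1 | in [-4,4] | out [-3,4] | prev [0,4] | push {0}
  [9] u=2 | in [-4,4] | out [-4,-1] | ==
  [10] u=4 | in [-4,3] | out [-4,3] | ==
  [11] u=5 | in [-4,4] | out [-4,2] | prev [-4,1] | push {2,4}
  [12] u=0 | in [-3,4] | out [-4,4] | prev [-1,4] | push {1,5}
  [13] u=2 | in [-4,4] | out [-4,-1] | ==
  [14] u=4 | in [-4,3] | out [-4,3] | ==
  [15] u=1 | in [-4,4] | out [-3,4] | ==
  [16] u=5 | in [-4,4] | out [-4,2] | ==

Converged values:
  [0] [-4,4]
  [1] [-3,4]
  [2] [-4,-1]
  [3] [-2,3]
  [4] [-4,3]
  [5] [-4,2]

16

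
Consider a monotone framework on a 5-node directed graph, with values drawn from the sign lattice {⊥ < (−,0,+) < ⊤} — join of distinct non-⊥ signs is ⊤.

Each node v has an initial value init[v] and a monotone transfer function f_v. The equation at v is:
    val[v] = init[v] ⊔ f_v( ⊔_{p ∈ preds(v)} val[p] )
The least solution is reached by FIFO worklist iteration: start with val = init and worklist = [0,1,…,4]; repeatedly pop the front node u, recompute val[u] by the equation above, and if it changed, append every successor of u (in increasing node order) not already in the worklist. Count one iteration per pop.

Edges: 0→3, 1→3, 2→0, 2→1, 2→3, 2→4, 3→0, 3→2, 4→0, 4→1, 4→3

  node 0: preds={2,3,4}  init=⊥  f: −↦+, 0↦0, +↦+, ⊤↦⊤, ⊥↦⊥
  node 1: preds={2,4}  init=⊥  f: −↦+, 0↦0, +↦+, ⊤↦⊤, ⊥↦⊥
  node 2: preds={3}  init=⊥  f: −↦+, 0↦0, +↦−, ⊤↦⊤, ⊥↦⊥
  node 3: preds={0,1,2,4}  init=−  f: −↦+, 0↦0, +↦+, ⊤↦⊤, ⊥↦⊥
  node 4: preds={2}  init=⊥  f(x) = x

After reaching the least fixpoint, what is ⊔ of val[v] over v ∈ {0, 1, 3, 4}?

Iteration log — 15 steps:
  step 1. node 0  ⊔preds=−  new=+  old=⊥  +wl: 
  step 2. node 1  ⊔preds=⊥  new=⊥  stable
  step 3. node 2  ⊔preds=−  new=+  old=⊥  +wl: 0,1
  step 4. node 3  ⊔preds=+  new=⊤  old=−  +wl: 2
  step 5. node 4  ⊔preds=+  new=+  old=⊥  +wl: 3
  step 6. node 0  ⊔preds=⊤  new=⊤  old=+  +wl: 
  step 7. node 1  ⊔preds=+  new=+  old=⊥  +wl: 
  step 8. node 2  ⊔preds=⊤  new=⊤  old=+  +wl: 0,1,4
  step 9. node 3  ⊔preds=⊤  new=⊤  stable
  step 10. node 0  ⊔preds=⊤  new=⊤  stable
  step 11. node 1  ⊔preds=⊤  new=⊤  old=+  +wl: 3
  step 12. node 4  ⊔preds=⊤  new=⊤  old=+  +wl: 0,1
  step 13. node 3  ⊔preds=⊤  new=⊤  stable
  step 14. node 0  ⊔preds=⊤  new=⊤  stable
  step 15. node 1  ⊔preds=⊤  new=⊤  stable

Least fixpoint reached:
  node 0: ⊤
  node 1: ⊤
  node 2: ⊤
  node 3: ⊤
  node 4: ⊤

⊤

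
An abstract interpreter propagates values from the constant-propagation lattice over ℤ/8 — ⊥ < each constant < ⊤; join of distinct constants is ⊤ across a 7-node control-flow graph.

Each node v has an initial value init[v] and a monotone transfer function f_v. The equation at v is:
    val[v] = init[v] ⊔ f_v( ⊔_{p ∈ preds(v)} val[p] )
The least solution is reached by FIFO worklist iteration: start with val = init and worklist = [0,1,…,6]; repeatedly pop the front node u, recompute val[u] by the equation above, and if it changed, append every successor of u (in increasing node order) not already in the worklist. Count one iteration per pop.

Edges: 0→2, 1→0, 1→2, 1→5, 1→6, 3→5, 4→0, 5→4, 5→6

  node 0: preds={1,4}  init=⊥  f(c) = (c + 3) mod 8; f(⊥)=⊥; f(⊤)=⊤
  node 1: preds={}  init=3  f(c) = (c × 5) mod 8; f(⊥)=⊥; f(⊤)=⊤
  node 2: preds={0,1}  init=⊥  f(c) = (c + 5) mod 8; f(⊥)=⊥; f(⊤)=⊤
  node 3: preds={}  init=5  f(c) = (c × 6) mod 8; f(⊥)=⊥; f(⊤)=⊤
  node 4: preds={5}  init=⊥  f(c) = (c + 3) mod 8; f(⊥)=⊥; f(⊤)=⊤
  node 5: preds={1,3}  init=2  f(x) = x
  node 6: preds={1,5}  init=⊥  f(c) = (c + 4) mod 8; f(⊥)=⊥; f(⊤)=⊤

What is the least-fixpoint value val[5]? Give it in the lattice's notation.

⊤

Iteration log — 11 steps:
  step 1. node 0  ⊔preds=3  new=6  old=⊥  +wl: 
  step 2. node 1  ⊔preds=⊥  new=3  stable
  step 3. node 2  ⊔preds=⊤  new=⊤  old=⊥  +wl: 
  step 4. node 3  ⊔preds=⊥  new=5  stable
  step 5. node 4  ⊔preds=2  new=5  old=⊥  +wl: 0
  step 6. node 5  ⊔preds=⊤  new=⊤  old=2  +wl: 4
  step 7. node 6  ⊔preds=⊤  new=⊤  old=⊥  +wl: 
  step 8. node 0  ⊔preds=⊤  new=⊤  old=6  +wl: 2
  step 9. node 4  ⊔preds=⊤  new=⊤  old=5  +wl: 0
  step 10. node 2  ⊔preds=⊤  new=⊤  stable
  step 11. node 0  ⊔preds=⊤  new=⊤  stable

Least fixpoint reached:
  node 0: ⊤
  node 1: 3
  node 2: ⊤
  node 3: 5
  node 4: ⊤
  node 5: ⊤
  node 6: ⊤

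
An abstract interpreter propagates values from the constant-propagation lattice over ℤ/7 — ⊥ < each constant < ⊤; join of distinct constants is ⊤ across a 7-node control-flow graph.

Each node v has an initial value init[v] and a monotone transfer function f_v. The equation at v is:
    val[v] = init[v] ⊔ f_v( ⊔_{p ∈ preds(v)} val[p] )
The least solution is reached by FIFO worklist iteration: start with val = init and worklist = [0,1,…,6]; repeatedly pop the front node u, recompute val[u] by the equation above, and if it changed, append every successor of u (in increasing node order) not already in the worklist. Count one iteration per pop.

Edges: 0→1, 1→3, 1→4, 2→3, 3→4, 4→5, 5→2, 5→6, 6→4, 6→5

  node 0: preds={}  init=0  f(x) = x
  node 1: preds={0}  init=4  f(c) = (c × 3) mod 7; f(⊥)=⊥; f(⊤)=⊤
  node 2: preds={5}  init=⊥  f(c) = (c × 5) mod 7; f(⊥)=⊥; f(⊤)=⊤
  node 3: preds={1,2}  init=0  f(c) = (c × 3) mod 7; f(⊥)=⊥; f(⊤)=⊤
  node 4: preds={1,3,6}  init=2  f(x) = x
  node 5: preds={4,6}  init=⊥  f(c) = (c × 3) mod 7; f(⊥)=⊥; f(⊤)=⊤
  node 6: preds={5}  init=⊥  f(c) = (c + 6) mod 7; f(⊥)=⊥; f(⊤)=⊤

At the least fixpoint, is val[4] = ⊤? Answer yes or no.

Iteration log — 11 steps:
  step 1. node 0  ⊔preds=⊥  new=0  stable
  step 2. node 1  ⊔preds=0  new=⊤  old=4  +wl: 
  step 3. node 2  ⊔preds=⊥  new=⊥  stable
  step 4. node 3  ⊔preds=⊤  new=⊤  old=0  +wl: 
  step 5. node 4  ⊔preds=⊤  new=⊤  old=2  +wl: 
  step 6. node 5  ⊔preds=⊤  new=⊤  old=⊥  +wl: 2
  step 7. node 6  ⊔preds=⊤  new=⊤  old=⊥  +wl: 4,5
  step 8. node 2  ⊔preds=⊤  new=⊤  old=⊥  +wl: 3
  step 9. node 4  ⊔preds=⊤  new=⊤  stable
  step 10. node 5  ⊔preds=⊤  new=⊤  stable
  step 11. node 3  ⊔preds=⊤  new=⊤  stable

Least fixpoint reached:
  node 0: 0
  node 1: ⊤
  node 2: ⊤
  node 3: ⊤
  node 4: ⊤
  node 5: ⊤
  node 6: ⊤

yes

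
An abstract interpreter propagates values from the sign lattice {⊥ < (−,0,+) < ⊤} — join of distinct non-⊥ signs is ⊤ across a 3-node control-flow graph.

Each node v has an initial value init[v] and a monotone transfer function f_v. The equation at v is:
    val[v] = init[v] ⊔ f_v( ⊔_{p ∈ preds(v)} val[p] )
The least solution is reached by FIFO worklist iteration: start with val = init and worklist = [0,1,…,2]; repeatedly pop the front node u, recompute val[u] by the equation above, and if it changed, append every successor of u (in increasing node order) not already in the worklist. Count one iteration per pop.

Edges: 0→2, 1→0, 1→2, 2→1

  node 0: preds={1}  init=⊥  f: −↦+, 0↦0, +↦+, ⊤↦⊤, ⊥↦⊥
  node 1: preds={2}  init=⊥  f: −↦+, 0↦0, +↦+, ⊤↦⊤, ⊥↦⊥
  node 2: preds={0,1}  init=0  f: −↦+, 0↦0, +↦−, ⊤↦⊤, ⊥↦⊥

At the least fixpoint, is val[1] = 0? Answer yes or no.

yes

Iteration log — 5 steps:
  step 1. node 0  ⊔preds=⊥  new=⊥  stable
  step 2. node 1  ⊔preds=0  new=0  old=⊥  +wl: 0
  step 3. node 2  ⊔preds=0  new=0  stable
  step 4. node 0  ⊔preds=0  new=0  old=⊥  +wl: 2
  step 5. node 2  ⊔preds=0  new=0  stable

Least fixpoint reached:
  node 0: 0
  node 1: 0
  node 2: 0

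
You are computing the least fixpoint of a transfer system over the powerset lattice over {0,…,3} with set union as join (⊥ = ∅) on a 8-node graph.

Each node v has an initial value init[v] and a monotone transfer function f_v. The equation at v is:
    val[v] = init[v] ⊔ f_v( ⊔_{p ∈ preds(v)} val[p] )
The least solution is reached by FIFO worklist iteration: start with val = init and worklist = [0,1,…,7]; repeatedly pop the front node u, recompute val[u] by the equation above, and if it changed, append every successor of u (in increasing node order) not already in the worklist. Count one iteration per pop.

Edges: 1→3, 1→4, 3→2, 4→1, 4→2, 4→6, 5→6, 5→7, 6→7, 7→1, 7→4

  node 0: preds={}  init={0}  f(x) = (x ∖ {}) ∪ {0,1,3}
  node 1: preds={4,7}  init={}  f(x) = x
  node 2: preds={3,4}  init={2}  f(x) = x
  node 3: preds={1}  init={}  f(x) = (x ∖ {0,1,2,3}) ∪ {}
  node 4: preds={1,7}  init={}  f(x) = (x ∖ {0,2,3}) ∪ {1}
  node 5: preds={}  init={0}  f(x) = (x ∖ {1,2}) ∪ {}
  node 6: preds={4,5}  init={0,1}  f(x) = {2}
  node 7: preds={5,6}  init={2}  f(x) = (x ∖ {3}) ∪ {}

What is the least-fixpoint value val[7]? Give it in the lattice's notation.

Worklist (12 pops):
  #1 pop 0: in={} → {0,1,3} (was {0}); enqueue []
  #2 pop 1: in={2} → {2} (was {}); enqueue []
  #3 pop 2: in={} → {2} (no change)
  #4 pop 3: in={2} → {} (no change)
  #5 pop 4: in={2} → {1} (was {}); enqueue [1,2]
  #6 pop 5: in={} → {0} (no change)
  #7 pop 6: in={0,1} → {0,1,2} (was {0,1}); enqueue []
  #8 pop 7: in={0,1,2} → {0,1,2} (was {2}); enqueue [4]
  #9 pop 1: in={0,1,2} → {0,1,2} (was {2}); enqueue [3]
  #10 pop 2: in={1} → {1,2} (was {2}); enqueue []
  #11 pop 4: in={0,1,2} → {1} (no change)
  #12 pop 3: in={0,1,2} → {} (no change)

Fixpoint:
  val[0] = {0,1,3}
  val[1] = {0,1,2}
  val[2] = {1,2}
  val[3] = {}
  val[4] = {1}
  val[5] = {0}
  val[6] = {0,1,2}
  val[7] = {0,1,2}

{0,1,2}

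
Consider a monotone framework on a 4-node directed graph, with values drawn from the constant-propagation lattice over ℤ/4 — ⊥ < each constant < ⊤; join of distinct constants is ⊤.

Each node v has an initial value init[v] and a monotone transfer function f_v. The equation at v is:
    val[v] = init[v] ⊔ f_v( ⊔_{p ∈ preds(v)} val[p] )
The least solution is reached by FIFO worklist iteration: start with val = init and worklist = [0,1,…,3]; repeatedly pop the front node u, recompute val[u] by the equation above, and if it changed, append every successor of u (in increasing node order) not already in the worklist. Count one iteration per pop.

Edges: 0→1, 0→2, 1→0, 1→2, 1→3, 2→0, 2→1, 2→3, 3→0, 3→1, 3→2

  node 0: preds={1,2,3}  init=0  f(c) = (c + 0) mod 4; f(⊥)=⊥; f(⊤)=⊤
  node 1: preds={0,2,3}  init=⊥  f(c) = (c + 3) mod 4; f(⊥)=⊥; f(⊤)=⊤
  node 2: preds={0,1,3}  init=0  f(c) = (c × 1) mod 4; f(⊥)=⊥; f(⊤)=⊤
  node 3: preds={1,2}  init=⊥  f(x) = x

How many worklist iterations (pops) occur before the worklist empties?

Trace (9 dequeues):
  [1] u=0 | in 0 | out 0 | ==
  [2] u=1 | in 0 | out 3 | prev ⊥ | push {0}
  [3] u=2 | in ⊤ | out ⊤ | prev 0 | push {1}
  [4] u=3 | in ⊤ | out ⊤ | prev ⊥ | push {2}
  [5] u=0 | in ⊤ | out ⊤ | prev 0 | push {}
  [6] u=1 | in ⊤ | out ⊤ | prev 3 | push {0,3}
  [7] u=2 | in ⊤ | out ⊤ | ==
  [8] u=0 | in ⊤ | out ⊤ | ==
  [9] u=3 | in ⊤ | out ⊤ | ==

Converged values:
  [0] ⊤
  [1] ⊤
  [2] ⊤
  [3] ⊤

9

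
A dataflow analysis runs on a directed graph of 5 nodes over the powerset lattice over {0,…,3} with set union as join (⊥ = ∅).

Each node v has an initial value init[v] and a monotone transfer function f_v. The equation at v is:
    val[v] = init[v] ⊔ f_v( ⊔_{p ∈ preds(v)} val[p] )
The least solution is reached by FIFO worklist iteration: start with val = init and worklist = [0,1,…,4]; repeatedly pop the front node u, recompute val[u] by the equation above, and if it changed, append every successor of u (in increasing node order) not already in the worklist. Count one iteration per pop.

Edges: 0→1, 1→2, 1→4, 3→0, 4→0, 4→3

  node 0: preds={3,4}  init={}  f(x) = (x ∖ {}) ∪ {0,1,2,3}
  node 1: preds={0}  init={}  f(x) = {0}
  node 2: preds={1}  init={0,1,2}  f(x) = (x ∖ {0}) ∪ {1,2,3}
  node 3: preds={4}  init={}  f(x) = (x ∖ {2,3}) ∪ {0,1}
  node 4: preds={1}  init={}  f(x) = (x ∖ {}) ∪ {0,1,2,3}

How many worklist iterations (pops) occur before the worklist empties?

Trace (7 dequeues):
  [1] u=0 | in {} | out {0,1,2,3} | prev {} | push {}
  [2] u=1 | in {0,1,2,3} | out {0} | prev {} | push {}
  [3] u=2 | in {0} | out {0,1,2,3} | prev {0,1,2} | push {}
  [4] u=3 | in {} | out {0,1} | prev {} | push {0}
  [5] u=4 | in {0} | out {0,1,2,3} | prev {} | push {3}
  [6] u=0 | in {0,1,2,3} | out {0,1,2,3} | ==
  [7] u=3 | in {0,1,2,3} | out {0,1} | ==

Converged values:
  [0] {0,1,2,3}
  [1] {0}
  [2] {0,1,2,3}
  [3] {0,1}
  [4] {0,1,2,3}

7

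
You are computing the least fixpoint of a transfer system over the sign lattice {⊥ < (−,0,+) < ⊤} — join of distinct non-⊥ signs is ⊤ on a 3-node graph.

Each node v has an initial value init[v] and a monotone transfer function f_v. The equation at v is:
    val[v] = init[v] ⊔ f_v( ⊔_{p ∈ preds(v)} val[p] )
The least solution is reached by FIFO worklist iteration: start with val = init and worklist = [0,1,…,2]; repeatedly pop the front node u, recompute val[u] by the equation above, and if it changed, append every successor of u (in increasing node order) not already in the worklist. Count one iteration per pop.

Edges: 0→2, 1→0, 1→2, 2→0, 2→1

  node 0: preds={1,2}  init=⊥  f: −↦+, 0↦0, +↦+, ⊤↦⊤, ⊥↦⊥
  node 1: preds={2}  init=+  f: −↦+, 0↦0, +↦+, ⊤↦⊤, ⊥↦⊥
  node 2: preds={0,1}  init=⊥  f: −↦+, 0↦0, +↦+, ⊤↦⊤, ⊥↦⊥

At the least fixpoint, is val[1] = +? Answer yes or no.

yes

Trace (5 dequeues):
  [1] u=0 | in + | out + | prev ⊥ | push {}
  [2] u=1 | in ⊥ | out + | ==
  [3] u=2 | in + | out + | prev ⊥ | push {0,1}
  [4] u=0 | in + | out + | ==
  [5] u=1 | in + | out + | ==

Converged values:
  [0] +
  [1] +
  [2] +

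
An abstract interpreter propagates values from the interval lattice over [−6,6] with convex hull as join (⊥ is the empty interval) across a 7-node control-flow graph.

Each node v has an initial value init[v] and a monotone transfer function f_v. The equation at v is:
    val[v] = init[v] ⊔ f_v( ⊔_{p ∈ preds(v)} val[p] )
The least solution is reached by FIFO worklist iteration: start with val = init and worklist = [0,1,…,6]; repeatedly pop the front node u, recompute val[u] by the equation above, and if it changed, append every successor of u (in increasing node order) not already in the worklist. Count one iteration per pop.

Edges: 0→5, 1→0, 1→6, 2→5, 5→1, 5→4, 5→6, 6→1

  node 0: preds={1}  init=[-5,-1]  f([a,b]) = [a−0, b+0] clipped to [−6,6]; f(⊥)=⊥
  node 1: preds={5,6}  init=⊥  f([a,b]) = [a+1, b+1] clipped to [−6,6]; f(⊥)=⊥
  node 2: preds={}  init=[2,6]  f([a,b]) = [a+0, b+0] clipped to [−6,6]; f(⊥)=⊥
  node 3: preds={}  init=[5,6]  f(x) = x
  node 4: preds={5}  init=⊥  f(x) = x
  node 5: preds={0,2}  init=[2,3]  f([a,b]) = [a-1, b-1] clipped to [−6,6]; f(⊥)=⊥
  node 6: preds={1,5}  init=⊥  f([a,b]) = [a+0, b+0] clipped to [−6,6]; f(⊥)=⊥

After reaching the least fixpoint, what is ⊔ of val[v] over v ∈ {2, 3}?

[2,6]

Trace (15 dequeues):
  [1] u=0 | in ⊥ | out [-5,-1] | ==
  [2] u=1 | in [2,3] | out [3,4] | prev ⊥ | push {0}
  [3] u=2 | in ⊥ | out [2,6] | ==
  [4] u=3 | in ⊥ | out [5,6] | ==
  [5] u=4 | in [2,3] | out [2,3] | prev ⊥ | push {}
  [6] u=5 | in [-5,6] | out [-6,5] | prev [2,3] | push {1,4}
  [7] u=6 | in [-6,5] | out [-6,5] | prev ⊥ | push {}
  [8] u=0 | in [3,4] | out [-5,4] | prev [-5,-1] | push {5}
  [9] u=1 | in [-6,5] | out [-5,6] | prev [3,4] | push {0,6}
  [10] u=4 | in [-6,5] | out [-6,5] | prev [2,3] | push {}
  [11] u=5 | in [-5,6] | out [-6,5] | ==
  [12] u=0 | in [-5,6] | out [-5,6] | prev [-5,4] | push {5}
  [13] u=6 | in [-6,6] | out [-6,6] | prev [-6,5] | push {1}
  [14] u=5 | in [-5,6] | out [-6,5] | ==
  [15] u=1 | in [-6,6] | out [-5,6] | ==

Converged values:
  [0] [-5,6]
  [1] [-5,6]
  [2] [2,6]
  [3] [5,6]
  [4] [-6,5]
  [5] [-6,5]
  [6] [-6,6]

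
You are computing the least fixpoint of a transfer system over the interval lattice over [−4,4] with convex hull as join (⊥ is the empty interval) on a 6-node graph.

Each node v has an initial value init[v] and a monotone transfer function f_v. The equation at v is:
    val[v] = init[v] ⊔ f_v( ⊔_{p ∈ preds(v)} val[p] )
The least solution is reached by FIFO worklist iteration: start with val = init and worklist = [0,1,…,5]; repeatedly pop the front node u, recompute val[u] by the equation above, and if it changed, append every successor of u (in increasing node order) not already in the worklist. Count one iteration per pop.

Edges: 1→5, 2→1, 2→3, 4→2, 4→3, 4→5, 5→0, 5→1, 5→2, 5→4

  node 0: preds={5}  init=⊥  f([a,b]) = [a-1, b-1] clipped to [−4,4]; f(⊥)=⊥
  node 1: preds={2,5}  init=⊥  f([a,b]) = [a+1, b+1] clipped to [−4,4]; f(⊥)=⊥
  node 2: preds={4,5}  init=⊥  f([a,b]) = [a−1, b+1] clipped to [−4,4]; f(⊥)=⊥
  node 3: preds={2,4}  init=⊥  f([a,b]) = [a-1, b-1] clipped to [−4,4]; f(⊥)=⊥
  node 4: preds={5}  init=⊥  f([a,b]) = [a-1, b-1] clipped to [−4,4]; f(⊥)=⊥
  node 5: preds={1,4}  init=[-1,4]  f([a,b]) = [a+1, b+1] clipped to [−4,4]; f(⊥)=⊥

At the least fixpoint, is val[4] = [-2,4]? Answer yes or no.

Iteration log — 12 steps:
  step 1. node 0  ⊔preds=[-1,4]  new=[-2,3]  old=⊥  +wl: 
  step 2. node 1  ⊔preds=[-1,4]  new=[0,4]  old=⊥  +wl: 
  step 3. node 2  ⊔preds=[-1,4]  new=[-2,4]  old=⊥  +wl: 1
  step 4. node 3  ⊔preds=[-2,4]  new=[-3,3]  old=⊥  +wl: 
  step 5. node 4  ⊔preds=[-1,4]  new=[-2,3]  old=⊥  +wl: 2,3
  step 6. node 5  ⊔preds=[-2,4]  new=[-1,4]  stable
  step 7. node 1  ⊔preds=[-2,4]  new=[-1,4]  old=[0,4]  +wl: 5
  step 8. node 2  ⊔preds=[-2,4]  new=[-3,4]  old=[-2,4]  +wl: 1
  step 9. node 3  ⊔preds=[-3,4]  new=[-4,3]  old=[-3,3]  +wl: 
  step 10. node 5  ⊔preds=[-2,4]  new=[-1,4]  stable
  step 11. node 1  ⊔preds=[-3,4]  new=[-2,4]  old=[-1,4]  +wl: 5
  step 12. node 5  ⊔preds=[-2,4]  new=[-1,4]  stable

Least fixpoint reached:
  node 0: [-2,3]
  node 1: [-2,4]
  node 2: [-3,4]
  node 3: [-4,3]
  node 4: [-2,3]
  node 5: [-1,4]

no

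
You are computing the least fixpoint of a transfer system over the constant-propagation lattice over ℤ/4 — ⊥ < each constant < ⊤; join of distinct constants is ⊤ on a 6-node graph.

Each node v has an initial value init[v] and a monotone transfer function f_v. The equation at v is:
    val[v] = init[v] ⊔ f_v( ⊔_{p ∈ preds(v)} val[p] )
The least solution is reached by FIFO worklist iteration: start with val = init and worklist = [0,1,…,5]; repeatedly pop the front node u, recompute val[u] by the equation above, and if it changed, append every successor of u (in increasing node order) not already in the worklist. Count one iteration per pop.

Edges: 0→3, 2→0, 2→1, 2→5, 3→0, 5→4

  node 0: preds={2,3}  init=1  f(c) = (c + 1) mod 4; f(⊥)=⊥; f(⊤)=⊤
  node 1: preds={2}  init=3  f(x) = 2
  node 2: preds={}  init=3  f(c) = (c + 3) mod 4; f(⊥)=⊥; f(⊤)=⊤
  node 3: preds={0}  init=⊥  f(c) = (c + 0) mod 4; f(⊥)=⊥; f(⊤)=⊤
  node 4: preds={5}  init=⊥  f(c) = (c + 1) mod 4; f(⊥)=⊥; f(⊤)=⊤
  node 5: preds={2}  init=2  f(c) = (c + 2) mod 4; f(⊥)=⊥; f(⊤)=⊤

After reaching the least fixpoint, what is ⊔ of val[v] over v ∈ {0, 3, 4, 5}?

Worklist (8 pops):
  #1 pop 0: in=3 → ⊤ (was 1); enqueue []
  #2 pop 1: in=3 → ⊤ (was 3); enqueue []
  #3 pop 2: in=⊥ → 3 (no change)
  #4 pop 3: in=⊤ → ⊤ (was ⊥); enqueue [0]
  #5 pop 4: in=2 → 3 (was ⊥); enqueue []
  #6 pop 5: in=3 → ⊤ (was 2); enqueue [4]
  #7 pop 0: in=⊤ → ⊤ (no change)
  #8 pop 4: in=⊤ → ⊤ (was 3); enqueue []

Fixpoint:
  val[0] = ⊤
  val[1] = ⊤
  val[2] = 3
  val[3] = ⊤
  val[4] = ⊤
  val[5] = ⊤

⊤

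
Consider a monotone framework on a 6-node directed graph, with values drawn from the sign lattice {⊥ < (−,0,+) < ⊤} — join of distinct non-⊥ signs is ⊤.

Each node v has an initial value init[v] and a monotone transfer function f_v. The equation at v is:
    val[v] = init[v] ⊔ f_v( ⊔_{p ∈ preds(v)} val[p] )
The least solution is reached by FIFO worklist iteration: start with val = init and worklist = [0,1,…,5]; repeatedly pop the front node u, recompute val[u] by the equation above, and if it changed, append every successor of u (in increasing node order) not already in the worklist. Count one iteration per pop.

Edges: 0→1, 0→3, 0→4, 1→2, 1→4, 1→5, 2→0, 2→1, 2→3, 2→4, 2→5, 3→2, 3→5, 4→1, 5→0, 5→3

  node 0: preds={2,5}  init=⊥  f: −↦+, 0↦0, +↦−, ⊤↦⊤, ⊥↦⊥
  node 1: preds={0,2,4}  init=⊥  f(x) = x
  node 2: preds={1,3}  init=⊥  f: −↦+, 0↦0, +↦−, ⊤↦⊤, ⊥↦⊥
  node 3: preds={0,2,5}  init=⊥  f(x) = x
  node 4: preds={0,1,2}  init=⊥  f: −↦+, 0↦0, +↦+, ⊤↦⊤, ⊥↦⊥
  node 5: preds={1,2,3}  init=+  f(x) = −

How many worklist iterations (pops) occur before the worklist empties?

Worklist (14 pops):
  #1 pop 0: in=+ → − (was ⊥); enqueue []
  #2 pop 1: in=− → − (was ⊥); enqueue []
  #3 pop 2: in=− → + (was ⊥); enqueue [0,1]
  #4 pop 3: in=⊤ → ⊤ (was ⊥); enqueue [2]
  #5 pop 4: in=⊤ → ⊤ (was ⊥); enqueue []
  #6 pop 5: in=⊤ → ⊤ (was +); enqueue [3]
  #7 pop 0: in=⊤ → ⊤ (was −); enqueue [4]
  #8 pop 1: in=⊤ → ⊤ (was −); enqueue [5]
  #9 pop 2: in=⊤ → ⊤ (was +); enqueue [0,1]
  #10 pop 3: in=⊤ → ⊤ (no change)
  #11 pop 4: in=⊤ → ⊤ (no change)
  #12 pop 5: in=⊤ → ⊤ (no change)
  #13 pop 0: in=⊤ → ⊤ (no change)
  #14 pop 1: in=⊤ → ⊤ (no change)

Fixpoint:
  val[0] = ⊤
  val[1] = ⊤
  val[2] = ⊤
  val[3] = ⊤
  val[4] = ⊤
  val[5] = ⊤

14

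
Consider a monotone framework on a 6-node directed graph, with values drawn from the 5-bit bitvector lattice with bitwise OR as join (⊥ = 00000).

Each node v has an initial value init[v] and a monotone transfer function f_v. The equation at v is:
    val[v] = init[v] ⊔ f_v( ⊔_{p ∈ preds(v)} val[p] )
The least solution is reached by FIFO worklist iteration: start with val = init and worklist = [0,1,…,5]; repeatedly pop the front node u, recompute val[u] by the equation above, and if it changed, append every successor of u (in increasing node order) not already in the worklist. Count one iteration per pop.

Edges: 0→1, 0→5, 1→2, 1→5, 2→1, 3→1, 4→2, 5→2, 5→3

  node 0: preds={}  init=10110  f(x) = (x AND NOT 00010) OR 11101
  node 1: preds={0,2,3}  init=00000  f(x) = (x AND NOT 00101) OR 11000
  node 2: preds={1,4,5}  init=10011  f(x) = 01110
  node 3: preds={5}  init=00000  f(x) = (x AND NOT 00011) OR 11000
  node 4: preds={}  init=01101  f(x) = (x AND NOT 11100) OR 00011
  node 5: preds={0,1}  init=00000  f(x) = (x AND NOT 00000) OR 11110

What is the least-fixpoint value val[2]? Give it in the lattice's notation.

Worklist (10 pops):
  #1 pop 0: in=00000 → 11111 (was 10110); enqueue []
  #2 pop 1: in=11111 → 11010 (was 00000); enqueue []
  #3 pop 2: in=11111 → 11111 (was 10011); enqueue [1]
  #4 pop 3: in=00000 → 11000 (was 00000); enqueue []
  #5 pop 4: in=00000 → 01111 (was 01101); enqueue [2]
  #6 pop 5: in=11111 → 11111 (was 00000); enqueue [3]
  #7 pop 1: in=11111 → 11010 (no change)
  #8 pop 2: in=11111 → 11111 (no change)
  #9 pop 3: in=11111 → 11100 (was 11000); enqueue [1]
  #10 pop 1: in=11111 → 11010 (no change)

Fixpoint:
  val[0] = 11111
  val[1] = 11010
  val[2] = 11111
  val[3] = 11100
  val[4] = 01111
  val[5] = 11111

11111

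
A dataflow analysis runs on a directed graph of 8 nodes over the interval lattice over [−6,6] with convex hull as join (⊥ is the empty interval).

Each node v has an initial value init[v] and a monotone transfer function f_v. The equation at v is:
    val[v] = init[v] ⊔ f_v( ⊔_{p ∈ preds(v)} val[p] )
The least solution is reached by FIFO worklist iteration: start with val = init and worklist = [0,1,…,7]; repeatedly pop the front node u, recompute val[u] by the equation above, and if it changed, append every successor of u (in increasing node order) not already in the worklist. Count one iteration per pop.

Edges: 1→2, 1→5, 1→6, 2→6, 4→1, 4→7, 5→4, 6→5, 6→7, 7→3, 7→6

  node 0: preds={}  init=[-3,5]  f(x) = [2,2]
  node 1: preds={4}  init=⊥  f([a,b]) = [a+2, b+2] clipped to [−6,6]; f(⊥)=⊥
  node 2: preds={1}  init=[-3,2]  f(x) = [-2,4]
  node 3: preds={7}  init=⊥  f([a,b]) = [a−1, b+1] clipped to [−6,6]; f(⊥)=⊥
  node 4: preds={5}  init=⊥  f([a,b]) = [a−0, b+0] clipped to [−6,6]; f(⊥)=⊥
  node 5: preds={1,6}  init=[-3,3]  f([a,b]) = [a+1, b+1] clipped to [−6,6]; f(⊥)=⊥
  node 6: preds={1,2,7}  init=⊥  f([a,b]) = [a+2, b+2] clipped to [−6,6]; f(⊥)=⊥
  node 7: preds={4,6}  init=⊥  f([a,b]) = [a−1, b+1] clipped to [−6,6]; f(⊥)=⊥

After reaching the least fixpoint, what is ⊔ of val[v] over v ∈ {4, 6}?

Iteration log — 20 steps:
  step 1. node 0  ⊔preds=⊥  new=[-3,5]  stable
  step 2. node 1  ⊔preds=⊥  new=⊥  stable
  step 3. node 2  ⊔preds=⊥  new=[-3,4]  old=[-3,2]  +wl: 
  step 4. node 3  ⊔preds=⊥  new=⊥  stable
  step 5. node 4  ⊔preds=[-3,3]  new=[-3,3]  old=⊥  +wl: 1
  step 6. node 5  ⊔preds=⊥  new=[-3,3]  stable
  step 7. node 6  ⊔preds=[-3,4]  new=[-1,6]  old=⊥  +wl: 5
  step 8. node 7  ⊔preds=[-3,6]  new=[-4,6]  old=⊥  +wl: 3,6
  step 9. node 1  ⊔preds=[-3,3]  new=[-1,5]  old=⊥  +wl: 2
  step 10. node 5  ⊔preds=[-1,6]  new=[-3,6]  old=[-3,3]  +wl: 4
  step 11. node 3  ⊔preds=[-4,6]  new=[-5,6]  old=⊥  +wl: 
  step 12. node 6  ⊔preds=[-4,6]  new=[-2,6]  old=[-1,6]  +wl: 5,7
  step 13. node 2  ⊔preds=[-1,5]  new=[-3,4]  stable
  step 14. node 4  ⊔preds=[-3,6]  new=[-3,6]  old=[-3,3]  +wl: 1
  step 15. node 5  ⊔preds=[-2,6]  new=[-3,6]  stable
  step 16. node 7  ⊔preds=[-3,6]  new=[-4,6]  stable
  step 17. node 1  ⊔preds=[-3,6]  new=[-1,6]  old=[-1,5]  +wl: 2,5,6
  step 18. node 2  ⊔preds=[-1,6]  new=[-3,4]  stable
  step 19. node 5  ⊔preds=[-2,6]  new=[-3,6]  stable
  step 20. node 6  ⊔preds=[-4,6]  new=[-2,6]  stable

Least fixpoint reached:
  node 0: [-3,5]
  node 1: [-1,6]
  node 2: [-3,4]
  node 3: [-5,6]
  node 4: [-3,6]
  node 5: [-3,6]
  node 6: [-2,6]
  node 7: [-4,6]

[-3,6]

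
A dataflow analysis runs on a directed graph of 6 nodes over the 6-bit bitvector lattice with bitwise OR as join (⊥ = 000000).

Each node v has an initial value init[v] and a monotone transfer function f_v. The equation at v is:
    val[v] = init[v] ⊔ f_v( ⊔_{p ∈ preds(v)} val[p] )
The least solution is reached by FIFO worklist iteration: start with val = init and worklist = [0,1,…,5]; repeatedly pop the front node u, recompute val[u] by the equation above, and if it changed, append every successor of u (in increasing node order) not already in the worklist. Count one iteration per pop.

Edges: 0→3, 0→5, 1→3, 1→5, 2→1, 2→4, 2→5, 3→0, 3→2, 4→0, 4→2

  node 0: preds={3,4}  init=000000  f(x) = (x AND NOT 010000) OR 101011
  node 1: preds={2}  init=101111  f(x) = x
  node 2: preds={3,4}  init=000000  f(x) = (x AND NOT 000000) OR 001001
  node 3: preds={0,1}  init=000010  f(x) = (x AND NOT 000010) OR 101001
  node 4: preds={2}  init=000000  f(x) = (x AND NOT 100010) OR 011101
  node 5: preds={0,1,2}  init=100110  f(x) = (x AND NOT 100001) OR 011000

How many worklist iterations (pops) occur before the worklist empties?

17

Iteration log — 17 steps:
  step 1. node 0  ⊔preds=000010  new=101011  old=000000  +wl: 
  step 2. node 1  ⊔preds=000000  new=101111  stable
  step 3. node 2  ⊔preds=000010  new=001011  old=000000  +wl: 1
  step 4. node 3  ⊔preds=101111  new=101111  old=000010  +wl: 0,2
  step 5. node 4  ⊔preds=001011  new=011101  old=000000  +wl: 
  step 6. node 5  ⊔preds=101111  new=111110  old=100110  +wl: 
  step 7. node 1  ⊔preds=001011  new=101111  stable
  step 8. node 0  ⊔preds=111111  new=101111  old=101011  +wl: 3,5
  step 9. node 2  ⊔preds=111111  new=111111  old=001011  +wl: 1,4
  step 10. node 3  ⊔preds=101111  new=101111  stable
  step 11. node 5  ⊔preds=111111  new=111110  stable
  step 12. node 1  ⊔preds=111111  new=111111  old=101111  +wl: 3,5
  step 13. node 4  ⊔preds=111111  new=011101  stable
  step 14. node 3  ⊔preds=111111  new=111111  old=101111  +wl: 0,2
  step 15. node 5  ⊔preds=111111  new=111110  stable
  step 16. node 0  ⊔preds=111111  new=101111  stable
  step 17. node 2  ⊔preds=111111  new=111111  stable

Least fixpoint reached:
  node 0: 101111
  node 1: 111111
  node 2: 111111
  node 3: 111111
  node 4: 011101
  node 5: 111110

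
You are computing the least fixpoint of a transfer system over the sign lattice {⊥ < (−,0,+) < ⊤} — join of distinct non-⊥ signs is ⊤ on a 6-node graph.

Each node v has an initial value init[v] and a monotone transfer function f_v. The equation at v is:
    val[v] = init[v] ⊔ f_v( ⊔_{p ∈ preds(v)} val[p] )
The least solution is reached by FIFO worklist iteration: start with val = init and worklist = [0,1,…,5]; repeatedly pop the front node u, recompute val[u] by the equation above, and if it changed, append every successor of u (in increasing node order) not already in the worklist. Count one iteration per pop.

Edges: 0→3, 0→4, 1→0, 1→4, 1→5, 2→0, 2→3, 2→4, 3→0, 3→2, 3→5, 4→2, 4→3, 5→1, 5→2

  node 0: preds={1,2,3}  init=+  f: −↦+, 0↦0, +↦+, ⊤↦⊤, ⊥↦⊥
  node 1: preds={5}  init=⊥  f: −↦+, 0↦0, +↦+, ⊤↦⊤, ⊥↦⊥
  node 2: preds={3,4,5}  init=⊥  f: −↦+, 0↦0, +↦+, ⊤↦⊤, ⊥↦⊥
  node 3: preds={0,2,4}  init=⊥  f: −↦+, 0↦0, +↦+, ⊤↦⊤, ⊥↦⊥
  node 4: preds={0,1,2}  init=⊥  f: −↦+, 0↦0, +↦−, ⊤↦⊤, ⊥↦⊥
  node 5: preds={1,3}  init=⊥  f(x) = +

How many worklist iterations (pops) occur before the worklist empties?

15

Trace (15 dequeues):
  [1] u=0 | in ⊥ | out + | ==
  [2] u=1 | in ⊥ | out ⊥ | ==
  [3] u=2 | in ⊥ | out ⊥ | ==
  [4] u=3 | in + | out + | prev ⊥ | push {0,2}
  [5] u=4 | in + | out − | prev ⊥ | push {3}
  [6] u=5 | in + | out + | prev ⊥ | push {1}
  [7] u=0 | in + | out + | ==
  [8] u=2 | in ⊤ | out ⊤ | prev ⊥ | push {0,4}
  [9] u=3 | in ⊤ | out ⊤ | prev + | push {2,5}
  [10] u=1 | in + | out + | prev ⊥ | push {}
  [11] u=0 | in ⊤ | out ⊤ | prev + | push {3}
  [12] u=4 | in ⊤ | out ⊤ | prev − | push {}
  [13] u=2 | in ⊤ | out ⊤ | ==
  [14] u=5 | in ⊤ | out + | ==
  [15] u=3 | in ⊤ | out ⊤ | ==

Converged values:
  [0] ⊤
  [1] +
  [2] ⊤
  [3] ⊤
  [4] ⊤
  [5] +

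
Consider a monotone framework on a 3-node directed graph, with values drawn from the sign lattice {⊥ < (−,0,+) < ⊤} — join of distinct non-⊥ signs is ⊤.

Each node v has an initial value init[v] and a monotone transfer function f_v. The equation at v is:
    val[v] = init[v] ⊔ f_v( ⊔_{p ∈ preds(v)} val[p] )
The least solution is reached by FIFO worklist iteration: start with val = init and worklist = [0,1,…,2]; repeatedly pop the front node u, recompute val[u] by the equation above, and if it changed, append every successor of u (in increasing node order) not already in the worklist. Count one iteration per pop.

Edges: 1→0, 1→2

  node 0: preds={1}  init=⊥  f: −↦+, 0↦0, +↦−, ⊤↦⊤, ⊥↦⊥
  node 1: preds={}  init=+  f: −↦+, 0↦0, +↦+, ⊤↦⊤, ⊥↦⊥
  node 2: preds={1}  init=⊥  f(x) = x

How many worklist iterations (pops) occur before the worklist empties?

Trace (3 dequeues):
  [1] u=0 | in + | out − | prev ⊥ | push {}
  [2] u=1 | in ⊥ | out + | ==
  [3] u=2 | in + | out + | prev ⊥ | push {}

Converged values:
  [0] −
  [1] +
  [2] +

3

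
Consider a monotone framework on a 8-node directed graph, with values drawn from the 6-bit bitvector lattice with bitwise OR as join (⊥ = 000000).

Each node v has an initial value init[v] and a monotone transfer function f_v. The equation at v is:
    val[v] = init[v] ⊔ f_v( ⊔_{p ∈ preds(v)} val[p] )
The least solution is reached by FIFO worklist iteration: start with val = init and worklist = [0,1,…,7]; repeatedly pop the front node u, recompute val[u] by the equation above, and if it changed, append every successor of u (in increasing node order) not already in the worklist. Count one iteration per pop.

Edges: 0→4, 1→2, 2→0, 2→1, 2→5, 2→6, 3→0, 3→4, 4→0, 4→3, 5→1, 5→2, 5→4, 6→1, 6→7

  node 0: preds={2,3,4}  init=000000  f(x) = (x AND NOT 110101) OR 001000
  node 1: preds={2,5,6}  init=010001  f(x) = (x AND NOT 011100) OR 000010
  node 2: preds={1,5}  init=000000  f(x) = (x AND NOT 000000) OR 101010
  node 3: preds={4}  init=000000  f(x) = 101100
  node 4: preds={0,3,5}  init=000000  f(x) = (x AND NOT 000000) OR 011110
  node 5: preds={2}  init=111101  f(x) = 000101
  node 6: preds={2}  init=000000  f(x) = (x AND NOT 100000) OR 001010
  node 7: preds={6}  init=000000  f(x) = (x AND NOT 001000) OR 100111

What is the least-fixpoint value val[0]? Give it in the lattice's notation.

Worklist (12 pops):
  #1 pop 0: in=000000 → 001000 (was 000000); enqueue []
  #2 pop 1: in=111101 → 110011 (was 010001); enqueue []
  #3 pop 2: in=111111 → 111111 (was 000000); enqueue [0,1]
  #4 pop 3: in=000000 → 101100 (was 000000); enqueue []
  #5 pop 4: in=111101 → 111111 (was 000000); enqueue [3]
  #6 pop 5: in=111111 → 111101 (no change)
  #7 pop 6: in=111111 → 011111 (was 000000); enqueue []
  #8 pop 7: in=011111 → 110111 (was 000000); enqueue []
  #9 pop 0: in=111111 → 001010 (was 001000); enqueue [4]
  #10 pop 1: in=111111 → 110011 (no change)
  #11 pop 3: in=111111 → 101100 (no change)
  #12 pop 4: in=111111 → 111111 (no change)

Fixpoint:
  val[0] = 001010
  val[1] = 110011
  val[2] = 111111
  val[3] = 101100
  val[4] = 111111
  val[5] = 111101
  val[6] = 011111
  val[7] = 110111

001010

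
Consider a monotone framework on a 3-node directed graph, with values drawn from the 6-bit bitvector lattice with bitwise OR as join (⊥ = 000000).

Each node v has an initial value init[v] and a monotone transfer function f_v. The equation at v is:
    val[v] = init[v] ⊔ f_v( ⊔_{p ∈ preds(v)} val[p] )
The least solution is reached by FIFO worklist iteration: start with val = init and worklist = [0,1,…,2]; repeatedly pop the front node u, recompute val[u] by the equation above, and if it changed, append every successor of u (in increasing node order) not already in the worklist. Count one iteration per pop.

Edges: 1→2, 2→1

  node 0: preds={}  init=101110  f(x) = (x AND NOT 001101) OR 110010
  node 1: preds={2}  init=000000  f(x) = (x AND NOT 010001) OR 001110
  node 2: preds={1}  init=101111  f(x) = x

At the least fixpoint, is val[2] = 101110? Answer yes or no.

Worklist (3 pops):
  #1 pop 0: in=000000 → 111110 (was 101110); enqueue []
  #2 pop 1: in=101111 → 101110 (was 000000); enqueue []
  #3 pop 2: in=101110 → 101111 (no change)

Fixpoint:
  val[0] = 111110
  val[1] = 101110
  val[2] = 101111

no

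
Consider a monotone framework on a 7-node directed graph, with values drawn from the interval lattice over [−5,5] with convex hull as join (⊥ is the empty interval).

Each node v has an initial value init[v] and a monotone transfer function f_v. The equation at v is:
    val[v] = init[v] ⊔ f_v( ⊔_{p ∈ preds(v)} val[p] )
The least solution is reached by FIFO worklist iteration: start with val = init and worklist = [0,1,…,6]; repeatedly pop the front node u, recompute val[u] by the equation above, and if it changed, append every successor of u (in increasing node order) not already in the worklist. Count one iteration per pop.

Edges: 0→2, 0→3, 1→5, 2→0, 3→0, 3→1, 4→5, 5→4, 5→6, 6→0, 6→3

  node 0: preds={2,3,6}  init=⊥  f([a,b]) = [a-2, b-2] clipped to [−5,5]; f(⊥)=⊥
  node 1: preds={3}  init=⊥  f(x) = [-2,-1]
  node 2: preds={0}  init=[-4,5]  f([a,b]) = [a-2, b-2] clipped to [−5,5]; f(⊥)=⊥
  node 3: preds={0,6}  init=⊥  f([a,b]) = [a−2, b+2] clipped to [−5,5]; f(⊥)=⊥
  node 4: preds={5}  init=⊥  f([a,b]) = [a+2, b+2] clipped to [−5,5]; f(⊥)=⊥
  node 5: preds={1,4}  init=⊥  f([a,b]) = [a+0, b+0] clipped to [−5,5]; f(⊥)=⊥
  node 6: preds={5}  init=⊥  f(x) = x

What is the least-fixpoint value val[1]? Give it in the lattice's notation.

[-2,-1]

Worklist (26 pops):
  #1 pop 0: in=[-4,5] → [-5,3] (was ⊥); enqueue []
  #2 pop 1: in=⊥ → [-2,-1] (was ⊥); enqueue []
  #3 pop 2: in=[-5,3] → [-5,5] (was [-4,5]); enqueue [0]
  #4 pop 3: in=[-5,3] → [-5,5] (was ⊥); enqueue [1]
  #5 pop 4: in=⊥ → ⊥ (no change)
  #6 pop 5: in=[-2,-1] → [-2,-1] (was ⊥); enqueue [4]
  #7 pop 6: in=[-2,-1] → [-2,-1] (was ⊥); enqueue [3]
  #8 pop 0: in=[-5,5] → [-5,3] (no change)
  #9 pop 1: in=[-5,5] → [-2,-1] (no change)
  #10 pop 4: in=[-2,-1] → [0,1] (was ⊥); enqueue [5]
  #11 pop 3: in=[-5,3] → [-5,5] (no change)
  #12 pop 5: in=[-2,1] → [-2,1] (was [-2,-1]); enqueue [4,6]
  #13 pop 4: in=[-2,1] → [0,3] (was [0,1]); enqueue [5]
  #14 pop 6: in=[-2,1] → [-2,1] (was [-2,-1]); enqueue [0,3]
  #15 pop 5: in=[-2,3] → [-2,3] (was [-2,1]); enqueue [4,6]
  #16 pop 0: in=[-5,5] → [-5,3] (no change)
  #17 pop 3: in=[-5,3] → [-5,5] (no change)
  #18 pop 4: in=[-2,3] → [0,5] (was [0,3]); enqueue [5]
  #19 pop 6: in=[-2,3] → [-2,3] (was [-2,1]); enqueue [0,3]
  #20 pop 5: in=[-2,5] → [-2,5] (was [-2,3]); enqueue [4,6]
  #21 pop 0: in=[-5,5] → [-5,3] (no change)
  #22 pop 3: in=[-5,3] → [-5,5] (no change)
  #23 pop 4: in=[-2,5] → [0,5] (no change)
  #24 pop 6: in=[-2,5] → [-2,5] (was [-2,3]); enqueue [0,3]
  #25 pop 0: in=[-5,5] → [-5,3] (no change)
  #26 pop 3: in=[-5,5] → [-5,5] (no change)

Fixpoint:
  val[0] = [-5,3]
  val[1] = [-2,-1]
  val[2] = [-5,5]
  val[3] = [-5,5]
  val[4] = [0,5]
  val[5] = [-2,5]
  val[6] = [-2,5]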